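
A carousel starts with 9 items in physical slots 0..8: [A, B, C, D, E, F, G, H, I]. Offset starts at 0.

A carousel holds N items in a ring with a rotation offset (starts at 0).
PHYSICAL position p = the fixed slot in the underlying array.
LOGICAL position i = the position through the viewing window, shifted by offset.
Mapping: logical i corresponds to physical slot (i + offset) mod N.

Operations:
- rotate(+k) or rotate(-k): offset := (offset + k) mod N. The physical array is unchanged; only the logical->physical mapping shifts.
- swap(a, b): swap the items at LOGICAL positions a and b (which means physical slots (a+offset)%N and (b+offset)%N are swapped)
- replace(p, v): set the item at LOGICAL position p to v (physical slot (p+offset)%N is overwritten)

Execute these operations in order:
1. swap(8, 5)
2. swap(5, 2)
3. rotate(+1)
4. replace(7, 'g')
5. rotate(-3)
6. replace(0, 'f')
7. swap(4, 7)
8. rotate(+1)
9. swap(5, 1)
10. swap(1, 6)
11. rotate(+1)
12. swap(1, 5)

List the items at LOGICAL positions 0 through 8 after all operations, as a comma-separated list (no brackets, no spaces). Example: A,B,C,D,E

After op 1 (swap(8, 5)): offset=0, physical=[A,B,C,D,E,I,G,H,F], logical=[A,B,C,D,E,I,G,H,F]
After op 2 (swap(5, 2)): offset=0, physical=[A,B,I,D,E,C,G,H,F], logical=[A,B,I,D,E,C,G,H,F]
After op 3 (rotate(+1)): offset=1, physical=[A,B,I,D,E,C,G,H,F], logical=[B,I,D,E,C,G,H,F,A]
After op 4 (replace(7, 'g')): offset=1, physical=[A,B,I,D,E,C,G,H,g], logical=[B,I,D,E,C,G,H,g,A]
After op 5 (rotate(-3)): offset=7, physical=[A,B,I,D,E,C,G,H,g], logical=[H,g,A,B,I,D,E,C,G]
After op 6 (replace(0, 'f')): offset=7, physical=[A,B,I,D,E,C,G,f,g], logical=[f,g,A,B,I,D,E,C,G]
After op 7 (swap(4, 7)): offset=7, physical=[A,B,C,D,E,I,G,f,g], logical=[f,g,A,B,C,D,E,I,G]
After op 8 (rotate(+1)): offset=8, physical=[A,B,C,D,E,I,G,f,g], logical=[g,A,B,C,D,E,I,G,f]
After op 9 (swap(5, 1)): offset=8, physical=[E,B,C,D,A,I,G,f,g], logical=[g,E,B,C,D,A,I,G,f]
After op 10 (swap(1, 6)): offset=8, physical=[I,B,C,D,A,E,G,f,g], logical=[g,I,B,C,D,A,E,G,f]
After op 11 (rotate(+1)): offset=0, physical=[I,B,C,D,A,E,G,f,g], logical=[I,B,C,D,A,E,G,f,g]
After op 12 (swap(1, 5)): offset=0, physical=[I,E,C,D,A,B,G,f,g], logical=[I,E,C,D,A,B,G,f,g]

Answer: I,E,C,D,A,B,G,f,g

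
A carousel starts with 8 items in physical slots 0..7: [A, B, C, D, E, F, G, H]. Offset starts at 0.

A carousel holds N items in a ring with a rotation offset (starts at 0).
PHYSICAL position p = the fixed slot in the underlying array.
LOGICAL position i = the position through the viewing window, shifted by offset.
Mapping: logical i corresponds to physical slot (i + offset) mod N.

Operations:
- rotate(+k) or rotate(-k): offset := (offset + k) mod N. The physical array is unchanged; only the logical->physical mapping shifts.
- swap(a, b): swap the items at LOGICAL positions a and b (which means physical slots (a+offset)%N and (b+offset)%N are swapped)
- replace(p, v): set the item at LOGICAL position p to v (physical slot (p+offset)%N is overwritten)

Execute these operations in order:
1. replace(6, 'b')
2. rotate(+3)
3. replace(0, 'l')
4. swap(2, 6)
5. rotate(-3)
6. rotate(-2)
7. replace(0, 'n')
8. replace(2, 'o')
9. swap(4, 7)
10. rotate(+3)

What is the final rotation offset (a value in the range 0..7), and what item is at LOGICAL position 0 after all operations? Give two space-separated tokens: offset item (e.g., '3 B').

After op 1 (replace(6, 'b')): offset=0, physical=[A,B,C,D,E,F,b,H], logical=[A,B,C,D,E,F,b,H]
After op 2 (rotate(+3)): offset=3, physical=[A,B,C,D,E,F,b,H], logical=[D,E,F,b,H,A,B,C]
After op 3 (replace(0, 'l')): offset=3, physical=[A,B,C,l,E,F,b,H], logical=[l,E,F,b,H,A,B,C]
After op 4 (swap(2, 6)): offset=3, physical=[A,F,C,l,E,B,b,H], logical=[l,E,B,b,H,A,F,C]
After op 5 (rotate(-3)): offset=0, physical=[A,F,C,l,E,B,b,H], logical=[A,F,C,l,E,B,b,H]
After op 6 (rotate(-2)): offset=6, physical=[A,F,C,l,E,B,b,H], logical=[b,H,A,F,C,l,E,B]
After op 7 (replace(0, 'n')): offset=6, physical=[A,F,C,l,E,B,n,H], logical=[n,H,A,F,C,l,E,B]
After op 8 (replace(2, 'o')): offset=6, physical=[o,F,C,l,E,B,n,H], logical=[n,H,o,F,C,l,E,B]
After op 9 (swap(4, 7)): offset=6, physical=[o,F,B,l,E,C,n,H], logical=[n,H,o,F,B,l,E,C]
After op 10 (rotate(+3)): offset=1, physical=[o,F,B,l,E,C,n,H], logical=[F,B,l,E,C,n,H,o]

Answer: 1 F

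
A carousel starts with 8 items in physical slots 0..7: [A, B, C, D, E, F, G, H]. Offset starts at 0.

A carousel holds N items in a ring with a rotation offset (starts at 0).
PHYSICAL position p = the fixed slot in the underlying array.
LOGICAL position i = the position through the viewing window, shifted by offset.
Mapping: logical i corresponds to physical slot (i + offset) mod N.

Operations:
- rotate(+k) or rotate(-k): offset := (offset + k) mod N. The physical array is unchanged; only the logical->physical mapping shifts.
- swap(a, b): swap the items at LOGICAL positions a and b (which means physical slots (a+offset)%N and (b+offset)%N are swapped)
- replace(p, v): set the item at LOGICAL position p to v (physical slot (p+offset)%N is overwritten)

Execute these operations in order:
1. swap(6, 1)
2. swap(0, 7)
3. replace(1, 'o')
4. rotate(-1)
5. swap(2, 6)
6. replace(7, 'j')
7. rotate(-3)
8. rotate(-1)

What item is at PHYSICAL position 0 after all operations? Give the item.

After op 1 (swap(6, 1)): offset=0, physical=[A,G,C,D,E,F,B,H], logical=[A,G,C,D,E,F,B,H]
After op 2 (swap(0, 7)): offset=0, physical=[H,G,C,D,E,F,B,A], logical=[H,G,C,D,E,F,B,A]
After op 3 (replace(1, 'o')): offset=0, physical=[H,o,C,D,E,F,B,A], logical=[H,o,C,D,E,F,B,A]
After op 4 (rotate(-1)): offset=7, physical=[H,o,C,D,E,F,B,A], logical=[A,H,o,C,D,E,F,B]
After op 5 (swap(2, 6)): offset=7, physical=[H,F,C,D,E,o,B,A], logical=[A,H,F,C,D,E,o,B]
After op 6 (replace(7, 'j')): offset=7, physical=[H,F,C,D,E,o,j,A], logical=[A,H,F,C,D,E,o,j]
After op 7 (rotate(-3)): offset=4, physical=[H,F,C,D,E,o,j,A], logical=[E,o,j,A,H,F,C,D]
After op 8 (rotate(-1)): offset=3, physical=[H,F,C,D,E,o,j,A], logical=[D,E,o,j,A,H,F,C]

Answer: H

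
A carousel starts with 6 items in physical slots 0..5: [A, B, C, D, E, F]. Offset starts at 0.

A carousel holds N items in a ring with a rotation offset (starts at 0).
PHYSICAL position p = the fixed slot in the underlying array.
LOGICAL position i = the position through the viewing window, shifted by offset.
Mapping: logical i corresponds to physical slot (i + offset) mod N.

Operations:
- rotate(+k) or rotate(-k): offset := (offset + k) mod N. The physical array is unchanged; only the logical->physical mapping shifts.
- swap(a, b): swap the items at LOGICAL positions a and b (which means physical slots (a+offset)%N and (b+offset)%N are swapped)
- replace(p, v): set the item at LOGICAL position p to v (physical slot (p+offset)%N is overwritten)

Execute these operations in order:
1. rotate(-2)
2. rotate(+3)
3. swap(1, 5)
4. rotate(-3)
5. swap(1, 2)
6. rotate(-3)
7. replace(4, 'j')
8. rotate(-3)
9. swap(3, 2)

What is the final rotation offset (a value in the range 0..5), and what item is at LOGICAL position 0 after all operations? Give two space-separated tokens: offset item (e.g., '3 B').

Answer: 4 E

Derivation:
After op 1 (rotate(-2)): offset=4, physical=[A,B,C,D,E,F], logical=[E,F,A,B,C,D]
After op 2 (rotate(+3)): offset=1, physical=[A,B,C,D,E,F], logical=[B,C,D,E,F,A]
After op 3 (swap(1, 5)): offset=1, physical=[C,B,A,D,E,F], logical=[B,A,D,E,F,C]
After op 4 (rotate(-3)): offset=4, physical=[C,B,A,D,E,F], logical=[E,F,C,B,A,D]
After op 5 (swap(1, 2)): offset=4, physical=[F,B,A,D,E,C], logical=[E,C,F,B,A,D]
After op 6 (rotate(-3)): offset=1, physical=[F,B,A,D,E,C], logical=[B,A,D,E,C,F]
After op 7 (replace(4, 'j')): offset=1, physical=[F,B,A,D,E,j], logical=[B,A,D,E,j,F]
After op 8 (rotate(-3)): offset=4, physical=[F,B,A,D,E,j], logical=[E,j,F,B,A,D]
After op 9 (swap(3, 2)): offset=4, physical=[B,F,A,D,E,j], logical=[E,j,B,F,A,D]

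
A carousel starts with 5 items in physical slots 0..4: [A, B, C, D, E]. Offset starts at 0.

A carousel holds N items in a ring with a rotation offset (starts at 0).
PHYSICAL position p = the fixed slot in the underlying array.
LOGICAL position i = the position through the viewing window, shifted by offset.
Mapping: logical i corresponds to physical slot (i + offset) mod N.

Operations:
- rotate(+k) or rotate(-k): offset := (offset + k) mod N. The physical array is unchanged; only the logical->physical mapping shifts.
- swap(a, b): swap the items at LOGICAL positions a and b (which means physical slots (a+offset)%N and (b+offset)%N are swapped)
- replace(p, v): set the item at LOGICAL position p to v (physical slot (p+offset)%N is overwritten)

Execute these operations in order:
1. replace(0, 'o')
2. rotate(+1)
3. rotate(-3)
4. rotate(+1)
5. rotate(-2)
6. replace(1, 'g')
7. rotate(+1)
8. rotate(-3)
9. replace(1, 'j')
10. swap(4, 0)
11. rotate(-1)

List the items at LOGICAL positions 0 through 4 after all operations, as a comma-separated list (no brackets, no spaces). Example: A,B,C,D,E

After op 1 (replace(0, 'o')): offset=0, physical=[o,B,C,D,E], logical=[o,B,C,D,E]
After op 2 (rotate(+1)): offset=1, physical=[o,B,C,D,E], logical=[B,C,D,E,o]
After op 3 (rotate(-3)): offset=3, physical=[o,B,C,D,E], logical=[D,E,o,B,C]
After op 4 (rotate(+1)): offset=4, physical=[o,B,C,D,E], logical=[E,o,B,C,D]
After op 5 (rotate(-2)): offset=2, physical=[o,B,C,D,E], logical=[C,D,E,o,B]
After op 6 (replace(1, 'g')): offset=2, physical=[o,B,C,g,E], logical=[C,g,E,o,B]
After op 7 (rotate(+1)): offset=3, physical=[o,B,C,g,E], logical=[g,E,o,B,C]
After op 8 (rotate(-3)): offset=0, physical=[o,B,C,g,E], logical=[o,B,C,g,E]
After op 9 (replace(1, 'j')): offset=0, physical=[o,j,C,g,E], logical=[o,j,C,g,E]
After op 10 (swap(4, 0)): offset=0, physical=[E,j,C,g,o], logical=[E,j,C,g,o]
After op 11 (rotate(-1)): offset=4, physical=[E,j,C,g,o], logical=[o,E,j,C,g]

Answer: o,E,j,C,g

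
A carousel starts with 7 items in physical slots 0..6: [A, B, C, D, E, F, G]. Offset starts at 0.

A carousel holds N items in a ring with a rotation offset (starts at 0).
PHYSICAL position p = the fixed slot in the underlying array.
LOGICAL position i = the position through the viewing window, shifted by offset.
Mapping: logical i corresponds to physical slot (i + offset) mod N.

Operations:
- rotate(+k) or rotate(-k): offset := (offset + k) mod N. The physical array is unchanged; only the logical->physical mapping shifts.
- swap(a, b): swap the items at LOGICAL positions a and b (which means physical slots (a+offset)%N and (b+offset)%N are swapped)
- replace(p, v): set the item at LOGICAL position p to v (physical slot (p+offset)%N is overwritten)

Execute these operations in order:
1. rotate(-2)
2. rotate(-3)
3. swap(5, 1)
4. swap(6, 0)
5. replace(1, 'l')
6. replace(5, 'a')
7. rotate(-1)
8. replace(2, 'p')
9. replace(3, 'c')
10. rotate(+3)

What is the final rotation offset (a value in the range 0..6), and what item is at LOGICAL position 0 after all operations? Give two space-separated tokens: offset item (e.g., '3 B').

After op 1 (rotate(-2)): offset=5, physical=[A,B,C,D,E,F,G], logical=[F,G,A,B,C,D,E]
After op 2 (rotate(-3)): offset=2, physical=[A,B,C,D,E,F,G], logical=[C,D,E,F,G,A,B]
After op 3 (swap(5, 1)): offset=2, physical=[D,B,C,A,E,F,G], logical=[C,A,E,F,G,D,B]
After op 4 (swap(6, 0)): offset=2, physical=[D,C,B,A,E,F,G], logical=[B,A,E,F,G,D,C]
After op 5 (replace(1, 'l')): offset=2, physical=[D,C,B,l,E,F,G], logical=[B,l,E,F,G,D,C]
After op 6 (replace(5, 'a')): offset=2, physical=[a,C,B,l,E,F,G], logical=[B,l,E,F,G,a,C]
After op 7 (rotate(-1)): offset=1, physical=[a,C,B,l,E,F,G], logical=[C,B,l,E,F,G,a]
After op 8 (replace(2, 'p')): offset=1, physical=[a,C,B,p,E,F,G], logical=[C,B,p,E,F,G,a]
After op 9 (replace(3, 'c')): offset=1, physical=[a,C,B,p,c,F,G], logical=[C,B,p,c,F,G,a]
After op 10 (rotate(+3)): offset=4, physical=[a,C,B,p,c,F,G], logical=[c,F,G,a,C,B,p]

Answer: 4 c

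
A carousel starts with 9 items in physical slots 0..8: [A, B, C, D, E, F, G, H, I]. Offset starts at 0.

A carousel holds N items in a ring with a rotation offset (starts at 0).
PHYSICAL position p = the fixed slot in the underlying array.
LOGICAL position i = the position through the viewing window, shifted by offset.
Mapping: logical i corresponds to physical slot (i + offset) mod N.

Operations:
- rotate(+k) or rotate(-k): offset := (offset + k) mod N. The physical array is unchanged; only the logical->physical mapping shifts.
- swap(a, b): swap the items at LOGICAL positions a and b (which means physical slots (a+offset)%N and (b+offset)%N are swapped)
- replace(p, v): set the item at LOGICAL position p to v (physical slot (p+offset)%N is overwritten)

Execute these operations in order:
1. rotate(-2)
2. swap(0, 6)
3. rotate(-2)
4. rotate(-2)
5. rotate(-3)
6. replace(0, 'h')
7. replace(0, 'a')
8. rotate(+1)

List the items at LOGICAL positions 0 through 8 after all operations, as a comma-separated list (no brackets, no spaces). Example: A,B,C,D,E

After op 1 (rotate(-2)): offset=7, physical=[A,B,C,D,E,F,G,H,I], logical=[H,I,A,B,C,D,E,F,G]
After op 2 (swap(0, 6)): offset=7, physical=[A,B,C,D,H,F,G,E,I], logical=[E,I,A,B,C,D,H,F,G]
After op 3 (rotate(-2)): offset=5, physical=[A,B,C,D,H,F,G,E,I], logical=[F,G,E,I,A,B,C,D,H]
After op 4 (rotate(-2)): offset=3, physical=[A,B,C,D,H,F,G,E,I], logical=[D,H,F,G,E,I,A,B,C]
After op 5 (rotate(-3)): offset=0, physical=[A,B,C,D,H,F,G,E,I], logical=[A,B,C,D,H,F,G,E,I]
After op 6 (replace(0, 'h')): offset=0, physical=[h,B,C,D,H,F,G,E,I], logical=[h,B,C,D,H,F,G,E,I]
After op 7 (replace(0, 'a')): offset=0, physical=[a,B,C,D,H,F,G,E,I], logical=[a,B,C,D,H,F,G,E,I]
After op 8 (rotate(+1)): offset=1, physical=[a,B,C,D,H,F,G,E,I], logical=[B,C,D,H,F,G,E,I,a]

Answer: B,C,D,H,F,G,E,I,a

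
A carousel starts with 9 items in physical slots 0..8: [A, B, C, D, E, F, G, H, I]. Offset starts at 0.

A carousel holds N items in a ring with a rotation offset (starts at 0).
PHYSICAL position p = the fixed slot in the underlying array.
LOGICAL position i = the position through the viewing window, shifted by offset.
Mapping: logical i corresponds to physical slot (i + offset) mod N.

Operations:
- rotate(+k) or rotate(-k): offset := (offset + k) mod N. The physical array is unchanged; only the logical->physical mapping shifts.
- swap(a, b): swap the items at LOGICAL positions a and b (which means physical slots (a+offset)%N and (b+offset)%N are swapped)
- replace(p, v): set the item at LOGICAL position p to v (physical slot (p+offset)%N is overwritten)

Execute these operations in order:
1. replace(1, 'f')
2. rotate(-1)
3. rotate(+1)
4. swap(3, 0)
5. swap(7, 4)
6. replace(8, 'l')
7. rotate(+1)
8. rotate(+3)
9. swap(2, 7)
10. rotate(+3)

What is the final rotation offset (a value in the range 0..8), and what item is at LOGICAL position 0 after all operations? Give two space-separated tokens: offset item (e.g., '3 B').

Answer: 7 E

Derivation:
After op 1 (replace(1, 'f')): offset=0, physical=[A,f,C,D,E,F,G,H,I], logical=[A,f,C,D,E,F,G,H,I]
After op 2 (rotate(-1)): offset=8, physical=[A,f,C,D,E,F,G,H,I], logical=[I,A,f,C,D,E,F,G,H]
After op 3 (rotate(+1)): offset=0, physical=[A,f,C,D,E,F,G,H,I], logical=[A,f,C,D,E,F,G,H,I]
After op 4 (swap(3, 0)): offset=0, physical=[D,f,C,A,E,F,G,H,I], logical=[D,f,C,A,E,F,G,H,I]
After op 5 (swap(7, 4)): offset=0, physical=[D,f,C,A,H,F,G,E,I], logical=[D,f,C,A,H,F,G,E,I]
After op 6 (replace(8, 'l')): offset=0, physical=[D,f,C,A,H,F,G,E,l], logical=[D,f,C,A,H,F,G,E,l]
After op 7 (rotate(+1)): offset=1, physical=[D,f,C,A,H,F,G,E,l], logical=[f,C,A,H,F,G,E,l,D]
After op 8 (rotate(+3)): offset=4, physical=[D,f,C,A,H,F,G,E,l], logical=[H,F,G,E,l,D,f,C,A]
After op 9 (swap(2, 7)): offset=4, physical=[D,f,G,A,H,F,C,E,l], logical=[H,F,C,E,l,D,f,G,A]
After op 10 (rotate(+3)): offset=7, physical=[D,f,G,A,H,F,C,E,l], logical=[E,l,D,f,G,A,H,F,C]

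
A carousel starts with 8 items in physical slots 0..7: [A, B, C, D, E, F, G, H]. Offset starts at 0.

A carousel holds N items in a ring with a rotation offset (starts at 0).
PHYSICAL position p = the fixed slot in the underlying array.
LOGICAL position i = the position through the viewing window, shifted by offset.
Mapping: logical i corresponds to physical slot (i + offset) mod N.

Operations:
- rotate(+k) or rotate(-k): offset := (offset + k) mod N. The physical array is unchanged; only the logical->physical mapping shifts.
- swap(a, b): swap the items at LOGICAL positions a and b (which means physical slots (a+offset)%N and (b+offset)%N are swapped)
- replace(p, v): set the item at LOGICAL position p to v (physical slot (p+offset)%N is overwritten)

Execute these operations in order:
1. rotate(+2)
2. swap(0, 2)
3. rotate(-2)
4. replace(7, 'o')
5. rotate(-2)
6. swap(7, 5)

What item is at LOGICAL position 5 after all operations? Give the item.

Answer: F

Derivation:
After op 1 (rotate(+2)): offset=2, physical=[A,B,C,D,E,F,G,H], logical=[C,D,E,F,G,H,A,B]
After op 2 (swap(0, 2)): offset=2, physical=[A,B,E,D,C,F,G,H], logical=[E,D,C,F,G,H,A,B]
After op 3 (rotate(-2)): offset=0, physical=[A,B,E,D,C,F,G,H], logical=[A,B,E,D,C,F,G,H]
After op 4 (replace(7, 'o')): offset=0, physical=[A,B,E,D,C,F,G,o], logical=[A,B,E,D,C,F,G,o]
After op 5 (rotate(-2)): offset=6, physical=[A,B,E,D,C,F,G,o], logical=[G,o,A,B,E,D,C,F]
After op 6 (swap(7, 5)): offset=6, physical=[A,B,E,F,C,D,G,o], logical=[G,o,A,B,E,F,C,D]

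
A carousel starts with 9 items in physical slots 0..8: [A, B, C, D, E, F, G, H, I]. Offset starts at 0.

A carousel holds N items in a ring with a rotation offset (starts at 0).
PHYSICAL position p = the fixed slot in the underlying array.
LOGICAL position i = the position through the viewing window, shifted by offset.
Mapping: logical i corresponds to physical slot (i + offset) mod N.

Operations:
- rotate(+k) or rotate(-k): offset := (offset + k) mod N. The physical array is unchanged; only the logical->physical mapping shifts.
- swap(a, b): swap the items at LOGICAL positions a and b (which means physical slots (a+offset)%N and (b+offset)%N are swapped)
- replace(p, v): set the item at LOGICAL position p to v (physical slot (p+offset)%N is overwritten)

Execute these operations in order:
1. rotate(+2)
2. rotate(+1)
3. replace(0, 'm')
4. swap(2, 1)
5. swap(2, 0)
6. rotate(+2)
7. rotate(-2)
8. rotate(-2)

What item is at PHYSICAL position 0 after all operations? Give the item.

After op 1 (rotate(+2)): offset=2, physical=[A,B,C,D,E,F,G,H,I], logical=[C,D,E,F,G,H,I,A,B]
After op 2 (rotate(+1)): offset=3, physical=[A,B,C,D,E,F,G,H,I], logical=[D,E,F,G,H,I,A,B,C]
After op 3 (replace(0, 'm')): offset=3, physical=[A,B,C,m,E,F,G,H,I], logical=[m,E,F,G,H,I,A,B,C]
After op 4 (swap(2, 1)): offset=3, physical=[A,B,C,m,F,E,G,H,I], logical=[m,F,E,G,H,I,A,B,C]
After op 5 (swap(2, 0)): offset=3, physical=[A,B,C,E,F,m,G,H,I], logical=[E,F,m,G,H,I,A,B,C]
After op 6 (rotate(+2)): offset=5, physical=[A,B,C,E,F,m,G,H,I], logical=[m,G,H,I,A,B,C,E,F]
After op 7 (rotate(-2)): offset=3, physical=[A,B,C,E,F,m,G,H,I], logical=[E,F,m,G,H,I,A,B,C]
After op 8 (rotate(-2)): offset=1, physical=[A,B,C,E,F,m,G,H,I], logical=[B,C,E,F,m,G,H,I,A]

Answer: A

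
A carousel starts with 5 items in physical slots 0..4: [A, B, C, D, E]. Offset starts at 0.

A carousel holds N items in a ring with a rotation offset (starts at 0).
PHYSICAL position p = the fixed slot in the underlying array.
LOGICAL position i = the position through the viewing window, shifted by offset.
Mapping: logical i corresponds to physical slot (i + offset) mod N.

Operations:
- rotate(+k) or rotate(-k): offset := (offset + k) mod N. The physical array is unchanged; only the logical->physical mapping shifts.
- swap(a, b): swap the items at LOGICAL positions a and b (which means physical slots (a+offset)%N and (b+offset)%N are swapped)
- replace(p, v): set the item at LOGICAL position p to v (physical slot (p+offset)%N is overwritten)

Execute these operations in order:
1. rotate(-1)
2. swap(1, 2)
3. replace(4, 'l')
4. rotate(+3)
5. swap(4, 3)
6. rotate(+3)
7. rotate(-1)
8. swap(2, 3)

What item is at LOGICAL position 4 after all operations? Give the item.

After op 1 (rotate(-1)): offset=4, physical=[A,B,C,D,E], logical=[E,A,B,C,D]
After op 2 (swap(1, 2)): offset=4, physical=[B,A,C,D,E], logical=[E,B,A,C,D]
After op 3 (replace(4, 'l')): offset=4, physical=[B,A,C,l,E], logical=[E,B,A,C,l]
After op 4 (rotate(+3)): offset=2, physical=[B,A,C,l,E], logical=[C,l,E,B,A]
After op 5 (swap(4, 3)): offset=2, physical=[A,B,C,l,E], logical=[C,l,E,A,B]
After op 6 (rotate(+3)): offset=0, physical=[A,B,C,l,E], logical=[A,B,C,l,E]
After op 7 (rotate(-1)): offset=4, physical=[A,B,C,l,E], logical=[E,A,B,C,l]
After op 8 (swap(2, 3)): offset=4, physical=[A,C,B,l,E], logical=[E,A,C,B,l]

Answer: l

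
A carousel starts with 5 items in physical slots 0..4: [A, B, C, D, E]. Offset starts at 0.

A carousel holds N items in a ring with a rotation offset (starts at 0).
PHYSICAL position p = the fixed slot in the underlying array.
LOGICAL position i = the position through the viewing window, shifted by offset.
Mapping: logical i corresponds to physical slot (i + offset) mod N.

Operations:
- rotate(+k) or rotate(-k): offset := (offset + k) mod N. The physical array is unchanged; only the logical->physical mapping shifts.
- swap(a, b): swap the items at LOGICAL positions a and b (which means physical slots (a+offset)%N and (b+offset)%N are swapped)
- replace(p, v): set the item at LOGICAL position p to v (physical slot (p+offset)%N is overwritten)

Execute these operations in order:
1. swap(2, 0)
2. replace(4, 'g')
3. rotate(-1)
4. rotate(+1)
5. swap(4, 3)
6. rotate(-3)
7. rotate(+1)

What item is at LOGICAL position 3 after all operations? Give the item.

Answer: B

Derivation:
After op 1 (swap(2, 0)): offset=0, physical=[C,B,A,D,E], logical=[C,B,A,D,E]
After op 2 (replace(4, 'g')): offset=0, physical=[C,B,A,D,g], logical=[C,B,A,D,g]
After op 3 (rotate(-1)): offset=4, physical=[C,B,A,D,g], logical=[g,C,B,A,D]
After op 4 (rotate(+1)): offset=0, physical=[C,B,A,D,g], logical=[C,B,A,D,g]
After op 5 (swap(4, 3)): offset=0, physical=[C,B,A,g,D], logical=[C,B,A,g,D]
After op 6 (rotate(-3)): offset=2, physical=[C,B,A,g,D], logical=[A,g,D,C,B]
After op 7 (rotate(+1)): offset=3, physical=[C,B,A,g,D], logical=[g,D,C,B,A]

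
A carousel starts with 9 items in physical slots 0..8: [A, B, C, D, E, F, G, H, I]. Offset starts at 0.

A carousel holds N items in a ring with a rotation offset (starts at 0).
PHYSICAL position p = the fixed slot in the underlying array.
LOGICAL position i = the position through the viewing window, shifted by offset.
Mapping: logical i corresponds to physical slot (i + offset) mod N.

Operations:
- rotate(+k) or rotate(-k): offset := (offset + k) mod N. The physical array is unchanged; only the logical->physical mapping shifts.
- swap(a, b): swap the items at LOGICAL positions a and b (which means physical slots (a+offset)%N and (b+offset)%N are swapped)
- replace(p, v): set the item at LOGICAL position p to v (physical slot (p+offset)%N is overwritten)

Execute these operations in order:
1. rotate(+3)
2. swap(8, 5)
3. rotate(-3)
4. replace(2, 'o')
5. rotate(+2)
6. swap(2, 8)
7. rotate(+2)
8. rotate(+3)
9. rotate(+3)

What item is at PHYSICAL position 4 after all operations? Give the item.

Answer: B

Derivation:
After op 1 (rotate(+3)): offset=3, physical=[A,B,C,D,E,F,G,H,I], logical=[D,E,F,G,H,I,A,B,C]
After op 2 (swap(8, 5)): offset=3, physical=[A,B,I,D,E,F,G,H,C], logical=[D,E,F,G,H,C,A,B,I]
After op 3 (rotate(-3)): offset=0, physical=[A,B,I,D,E,F,G,H,C], logical=[A,B,I,D,E,F,G,H,C]
After op 4 (replace(2, 'o')): offset=0, physical=[A,B,o,D,E,F,G,H,C], logical=[A,B,o,D,E,F,G,H,C]
After op 5 (rotate(+2)): offset=2, physical=[A,B,o,D,E,F,G,H,C], logical=[o,D,E,F,G,H,C,A,B]
After op 6 (swap(2, 8)): offset=2, physical=[A,E,o,D,B,F,G,H,C], logical=[o,D,B,F,G,H,C,A,E]
After op 7 (rotate(+2)): offset=4, physical=[A,E,o,D,B,F,G,H,C], logical=[B,F,G,H,C,A,E,o,D]
After op 8 (rotate(+3)): offset=7, physical=[A,E,o,D,B,F,G,H,C], logical=[H,C,A,E,o,D,B,F,G]
After op 9 (rotate(+3)): offset=1, physical=[A,E,o,D,B,F,G,H,C], logical=[E,o,D,B,F,G,H,C,A]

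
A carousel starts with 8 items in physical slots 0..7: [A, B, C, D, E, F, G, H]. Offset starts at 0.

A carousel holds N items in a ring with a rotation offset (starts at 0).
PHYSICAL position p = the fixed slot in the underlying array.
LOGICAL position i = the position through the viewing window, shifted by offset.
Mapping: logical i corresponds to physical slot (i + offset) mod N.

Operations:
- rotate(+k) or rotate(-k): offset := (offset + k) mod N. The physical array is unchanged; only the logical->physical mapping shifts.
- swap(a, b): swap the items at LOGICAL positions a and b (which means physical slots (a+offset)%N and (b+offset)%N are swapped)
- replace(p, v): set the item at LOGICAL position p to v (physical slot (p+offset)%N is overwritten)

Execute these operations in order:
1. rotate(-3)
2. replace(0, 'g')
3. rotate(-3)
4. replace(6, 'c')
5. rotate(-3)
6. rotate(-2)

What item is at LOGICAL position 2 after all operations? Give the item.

After op 1 (rotate(-3)): offset=5, physical=[A,B,C,D,E,F,G,H], logical=[F,G,H,A,B,C,D,E]
After op 2 (replace(0, 'g')): offset=5, physical=[A,B,C,D,E,g,G,H], logical=[g,G,H,A,B,C,D,E]
After op 3 (rotate(-3)): offset=2, physical=[A,B,C,D,E,g,G,H], logical=[C,D,E,g,G,H,A,B]
After op 4 (replace(6, 'c')): offset=2, physical=[c,B,C,D,E,g,G,H], logical=[C,D,E,g,G,H,c,B]
After op 5 (rotate(-3)): offset=7, physical=[c,B,C,D,E,g,G,H], logical=[H,c,B,C,D,E,g,G]
After op 6 (rotate(-2)): offset=5, physical=[c,B,C,D,E,g,G,H], logical=[g,G,H,c,B,C,D,E]

Answer: H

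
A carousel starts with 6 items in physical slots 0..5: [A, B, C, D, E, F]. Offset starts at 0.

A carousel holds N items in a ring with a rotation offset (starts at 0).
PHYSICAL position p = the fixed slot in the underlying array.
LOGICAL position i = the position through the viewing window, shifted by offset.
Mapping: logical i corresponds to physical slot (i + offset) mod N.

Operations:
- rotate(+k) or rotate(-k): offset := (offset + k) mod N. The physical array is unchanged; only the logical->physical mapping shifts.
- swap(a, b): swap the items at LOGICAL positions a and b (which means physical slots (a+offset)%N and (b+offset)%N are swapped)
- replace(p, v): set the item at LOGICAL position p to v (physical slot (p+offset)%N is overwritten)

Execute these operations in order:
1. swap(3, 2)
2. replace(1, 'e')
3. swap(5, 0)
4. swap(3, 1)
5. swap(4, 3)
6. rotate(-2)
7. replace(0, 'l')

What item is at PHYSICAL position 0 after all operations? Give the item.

Answer: F

Derivation:
After op 1 (swap(3, 2)): offset=0, physical=[A,B,D,C,E,F], logical=[A,B,D,C,E,F]
After op 2 (replace(1, 'e')): offset=0, physical=[A,e,D,C,E,F], logical=[A,e,D,C,E,F]
After op 3 (swap(5, 0)): offset=0, physical=[F,e,D,C,E,A], logical=[F,e,D,C,E,A]
After op 4 (swap(3, 1)): offset=0, physical=[F,C,D,e,E,A], logical=[F,C,D,e,E,A]
After op 5 (swap(4, 3)): offset=0, physical=[F,C,D,E,e,A], logical=[F,C,D,E,e,A]
After op 6 (rotate(-2)): offset=4, physical=[F,C,D,E,e,A], logical=[e,A,F,C,D,E]
After op 7 (replace(0, 'l')): offset=4, physical=[F,C,D,E,l,A], logical=[l,A,F,C,D,E]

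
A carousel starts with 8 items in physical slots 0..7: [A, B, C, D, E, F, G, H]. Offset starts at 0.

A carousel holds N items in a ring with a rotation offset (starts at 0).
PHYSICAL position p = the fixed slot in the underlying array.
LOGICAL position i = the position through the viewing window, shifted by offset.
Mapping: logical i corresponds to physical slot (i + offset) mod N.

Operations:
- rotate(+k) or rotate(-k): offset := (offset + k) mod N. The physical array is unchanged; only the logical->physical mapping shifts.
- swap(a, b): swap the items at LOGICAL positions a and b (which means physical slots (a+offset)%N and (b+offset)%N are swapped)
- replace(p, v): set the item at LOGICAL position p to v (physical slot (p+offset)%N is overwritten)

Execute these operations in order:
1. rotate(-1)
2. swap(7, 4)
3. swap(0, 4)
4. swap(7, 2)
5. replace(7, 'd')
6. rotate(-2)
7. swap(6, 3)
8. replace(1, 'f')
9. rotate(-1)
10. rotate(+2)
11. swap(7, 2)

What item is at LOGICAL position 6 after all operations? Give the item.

After op 1 (rotate(-1)): offset=7, physical=[A,B,C,D,E,F,G,H], logical=[H,A,B,C,D,E,F,G]
After op 2 (swap(7, 4)): offset=7, physical=[A,B,C,G,E,F,D,H], logical=[H,A,B,C,G,E,F,D]
After op 3 (swap(0, 4)): offset=7, physical=[A,B,C,H,E,F,D,G], logical=[G,A,B,C,H,E,F,D]
After op 4 (swap(7, 2)): offset=7, physical=[A,D,C,H,E,F,B,G], logical=[G,A,D,C,H,E,F,B]
After op 5 (replace(7, 'd')): offset=7, physical=[A,D,C,H,E,F,d,G], logical=[G,A,D,C,H,E,F,d]
After op 6 (rotate(-2)): offset=5, physical=[A,D,C,H,E,F,d,G], logical=[F,d,G,A,D,C,H,E]
After op 7 (swap(6, 3)): offset=5, physical=[H,D,C,A,E,F,d,G], logical=[F,d,G,H,D,C,A,E]
After op 8 (replace(1, 'f')): offset=5, physical=[H,D,C,A,E,F,f,G], logical=[F,f,G,H,D,C,A,E]
After op 9 (rotate(-1)): offset=4, physical=[H,D,C,A,E,F,f,G], logical=[E,F,f,G,H,D,C,A]
After op 10 (rotate(+2)): offset=6, physical=[H,D,C,A,E,F,f,G], logical=[f,G,H,D,C,A,E,F]
After op 11 (swap(7, 2)): offset=6, physical=[F,D,C,A,E,H,f,G], logical=[f,G,F,D,C,A,E,H]

Answer: E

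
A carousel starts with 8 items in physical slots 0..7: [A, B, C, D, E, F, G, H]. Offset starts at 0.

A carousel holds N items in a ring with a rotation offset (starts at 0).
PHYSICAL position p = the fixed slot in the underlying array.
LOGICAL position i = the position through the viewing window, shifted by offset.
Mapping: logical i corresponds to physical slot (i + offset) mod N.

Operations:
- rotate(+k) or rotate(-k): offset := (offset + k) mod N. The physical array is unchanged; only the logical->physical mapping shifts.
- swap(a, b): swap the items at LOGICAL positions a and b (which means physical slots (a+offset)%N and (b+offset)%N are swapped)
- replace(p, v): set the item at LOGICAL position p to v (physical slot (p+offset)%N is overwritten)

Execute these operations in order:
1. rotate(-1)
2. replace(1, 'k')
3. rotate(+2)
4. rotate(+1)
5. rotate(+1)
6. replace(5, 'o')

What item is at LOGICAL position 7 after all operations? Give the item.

After op 1 (rotate(-1)): offset=7, physical=[A,B,C,D,E,F,G,H], logical=[H,A,B,C,D,E,F,G]
After op 2 (replace(1, 'k')): offset=7, physical=[k,B,C,D,E,F,G,H], logical=[H,k,B,C,D,E,F,G]
After op 3 (rotate(+2)): offset=1, physical=[k,B,C,D,E,F,G,H], logical=[B,C,D,E,F,G,H,k]
After op 4 (rotate(+1)): offset=2, physical=[k,B,C,D,E,F,G,H], logical=[C,D,E,F,G,H,k,B]
After op 5 (rotate(+1)): offset=3, physical=[k,B,C,D,E,F,G,H], logical=[D,E,F,G,H,k,B,C]
After op 6 (replace(5, 'o')): offset=3, physical=[o,B,C,D,E,F,G,H], logical=[D,E,F,G,H,o,B,C]

Answer: C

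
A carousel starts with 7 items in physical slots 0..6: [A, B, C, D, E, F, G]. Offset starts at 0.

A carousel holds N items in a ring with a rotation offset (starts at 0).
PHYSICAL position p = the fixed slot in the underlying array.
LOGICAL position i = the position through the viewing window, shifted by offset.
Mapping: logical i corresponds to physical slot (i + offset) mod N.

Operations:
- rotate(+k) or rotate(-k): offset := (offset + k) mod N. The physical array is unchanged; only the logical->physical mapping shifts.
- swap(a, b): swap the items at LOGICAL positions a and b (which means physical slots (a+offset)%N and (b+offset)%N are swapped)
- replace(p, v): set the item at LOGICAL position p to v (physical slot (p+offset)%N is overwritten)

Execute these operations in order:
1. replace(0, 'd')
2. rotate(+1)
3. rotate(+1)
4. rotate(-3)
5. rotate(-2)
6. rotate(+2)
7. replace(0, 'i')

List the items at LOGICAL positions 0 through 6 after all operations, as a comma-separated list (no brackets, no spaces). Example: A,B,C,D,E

Answer: i,d,B,C,D,E,F

Derivation:
After op 1 (replace(0, 'd')): offset=0, physical=[d,B,C,D,E,F,G], logical=[d,B,C,D,E,F,G]
After op 2 (rotate(+1)): offset=1, physical=[d,B,C,D,E,F,G], logical=[B,C,D,E,F,G,d]
After op 3 (rotate(+1)): offset=2, physical=[d,B,C,D,E,F,G], logical=[C,D,E,F,G,d,B]
After op 4 (rotate(-3)): offset=6, physical=[d,B,C,D,E,F,G], logical=[G,d,B,C,D,E,F]
After op 5 (rotate(-2)): offset=4, physical=[d,B,C,D,E,F,G], logical=[E,F,G,d,B,C,D]
After op 6 (rotate(+2)): offset=6, physical=[d,B,C,D,E,F,G], logical=[G,d,B,C,D,E,F]
After op 7 (replace(0, 'i')): offset=6, physical=[d,B,C,D,E,F,i], logical=[i,d,B,C,D,E,F]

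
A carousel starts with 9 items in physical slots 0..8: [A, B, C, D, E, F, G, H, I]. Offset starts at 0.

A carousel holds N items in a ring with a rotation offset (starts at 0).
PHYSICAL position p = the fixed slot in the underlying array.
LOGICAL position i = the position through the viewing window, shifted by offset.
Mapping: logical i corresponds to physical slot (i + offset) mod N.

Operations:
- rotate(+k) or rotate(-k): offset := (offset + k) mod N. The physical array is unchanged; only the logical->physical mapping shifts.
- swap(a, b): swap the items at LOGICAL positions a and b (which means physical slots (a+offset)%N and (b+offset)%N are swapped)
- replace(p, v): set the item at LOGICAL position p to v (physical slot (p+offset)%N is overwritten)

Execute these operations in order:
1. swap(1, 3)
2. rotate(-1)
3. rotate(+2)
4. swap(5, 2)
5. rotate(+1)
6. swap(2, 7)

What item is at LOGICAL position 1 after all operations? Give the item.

After op 1 (swap(1, 3)): offset=0, physical=[A,D,C,B,E,F,G,H,I], logical=[A,D,C,B,E,F,G,H,I]
After op 2 (rotate(-1)): offset=8, physical=[A,D,C,B,E,F,G,H,I], logical=[I,A,D,C,B,E,F,G,H]
After op 3 (rotate(+2)): offset=1, physical=[A,D,C,B,E,F,G,H,I], logical=[D,C,B,E,F,G,H,I,A]
After op 4 (swap(5, 2)): offset=1, physical=[A,D,C,G,E,F,B,H,I], logical=[D,C,G,E,F,B,H,I,A]
After op 5 (rotate(+1)): offset=2, physical=[A,D,C,G,E,F,B,H,I], logical=[C,G,E,F,B,H,I,A,D]
After op 6 (swap(2, 7)): offset=2, physical=[E,D,C,G,A,F,B,H,I], logical=[C,G,A,F,B,H,I,E,D]

Answer: G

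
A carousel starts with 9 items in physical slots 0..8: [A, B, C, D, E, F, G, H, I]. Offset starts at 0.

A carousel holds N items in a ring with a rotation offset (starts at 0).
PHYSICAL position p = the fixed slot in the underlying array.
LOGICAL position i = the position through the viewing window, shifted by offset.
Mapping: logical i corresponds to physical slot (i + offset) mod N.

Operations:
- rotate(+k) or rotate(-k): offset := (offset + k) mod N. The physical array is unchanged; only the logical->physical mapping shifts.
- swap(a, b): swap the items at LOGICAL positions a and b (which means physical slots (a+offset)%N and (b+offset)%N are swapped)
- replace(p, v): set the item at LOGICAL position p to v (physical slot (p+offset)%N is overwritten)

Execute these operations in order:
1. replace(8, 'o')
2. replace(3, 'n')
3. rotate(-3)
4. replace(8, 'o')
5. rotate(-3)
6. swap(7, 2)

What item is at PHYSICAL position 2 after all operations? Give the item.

After op 1 (replace(8, 'o')): offset=0, physical=[A,B,C,D,E,F,G,H,o], logical=[A,B,C,D,E,F,G,H,o]
After op 2 (replace(3, 'n')): offset=0, physical=[A,B,C,n,E,F,G,H,o], logical=[A,B,C,n,E,F,G,H,o]
After op 3 (rotate(-3)): offset=6, physical=[A,B,C,n,E,F,G,H,o], logical=[G,H,o,A,B,C,n,E,F]
After op 4 (replace(8, 'o')): offset=6, physical=[A,B,C,n,E,o,G,H,o], logical=[G,H,o,A,B,C,n,E,o]
After op 5 (rotate(-3)): offset=3, physical=[A,B,C,n,E,o,G,H,o], logical=[n,E,o,G,H,o,A,B,C]
After op 6 (swap(7, 2)): offset=3, physical=[A,o,C,n,E,B,G,H,o], logical=[n,E,B,G,H,o,A,o,C]

Answer: C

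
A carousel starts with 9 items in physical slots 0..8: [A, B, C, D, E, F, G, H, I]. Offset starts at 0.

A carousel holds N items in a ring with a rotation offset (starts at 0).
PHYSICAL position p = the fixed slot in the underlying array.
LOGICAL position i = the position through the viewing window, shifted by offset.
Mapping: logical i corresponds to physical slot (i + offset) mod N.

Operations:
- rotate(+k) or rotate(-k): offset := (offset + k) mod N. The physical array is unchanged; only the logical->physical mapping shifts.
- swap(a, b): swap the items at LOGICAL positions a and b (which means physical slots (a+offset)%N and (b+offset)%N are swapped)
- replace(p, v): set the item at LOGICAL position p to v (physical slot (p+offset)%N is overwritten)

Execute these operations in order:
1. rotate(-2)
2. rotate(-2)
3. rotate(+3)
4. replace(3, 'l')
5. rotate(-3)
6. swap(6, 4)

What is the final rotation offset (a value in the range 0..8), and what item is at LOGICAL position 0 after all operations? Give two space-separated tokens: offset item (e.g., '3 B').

After op 1 (rotate(-2)): offset=7, physical=[A,B,C,D,E,F,G,H,I], logical=[H,I,A,B,C,D,E,F,G]
After op 2 (rotate(-2)): offset=5, physical=[A,B,C,D,E,F,G,H,I], logical=[F,G,H,I,A,B,C,D,E]
After op 3 (rotate(+3)): offset=8, physical=[A,B,C,D,E,F,G,H,I], logical=[I,A,B,C,D,E,F,G,H]
After op 4 (replace(3, 'l')): offset=8, physical=[A,B,l,D,E,F,G,H,I], logical=[I,A,B,l,D,E,F,G,H]
After op 5 (rotate(-3)): offset=5, physical=[A,B,l,D,E,F,G,H,I], logical=[F,G,H,I,A,B,l,D,E]
After op 6 (swap(6, 4)): offset=5, physical=[l,B,A,D,E,F,G,H,I], logical=[F,G,H,I,l,B,A,D,E]

Answer: 5 F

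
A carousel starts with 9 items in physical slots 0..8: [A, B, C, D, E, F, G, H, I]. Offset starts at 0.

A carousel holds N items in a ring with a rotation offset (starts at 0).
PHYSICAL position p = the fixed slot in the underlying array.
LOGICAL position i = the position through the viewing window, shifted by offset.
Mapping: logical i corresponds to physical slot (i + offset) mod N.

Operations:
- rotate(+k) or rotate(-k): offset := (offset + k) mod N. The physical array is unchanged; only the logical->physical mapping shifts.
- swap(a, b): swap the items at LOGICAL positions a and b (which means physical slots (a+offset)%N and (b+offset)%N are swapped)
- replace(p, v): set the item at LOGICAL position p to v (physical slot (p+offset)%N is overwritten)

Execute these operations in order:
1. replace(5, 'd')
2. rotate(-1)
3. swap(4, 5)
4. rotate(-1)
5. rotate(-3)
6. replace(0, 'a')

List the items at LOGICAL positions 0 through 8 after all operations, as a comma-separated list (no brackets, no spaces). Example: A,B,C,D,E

After op 1 (replace(5, 'd')): offset=0, physical=[A,B,C,D,E,d,G,H,I], logical=[A,B,C,D,E,d,G,H,I]
After op 2 (rotate(-1)): offset=8, physical=[A,B,C,D,E,d,G,H,I], logical=[I,A,B,C,D,E,d,G,H]
After op 3 (swap(4, 5)): offset=8, physical=[A,B,C,E,D,d,G,H,I], logical=[I,A,B,C,E,D,d,G,H]
After op 4 (rotate(-1)): offset=7, physical=[A,B,C,E,D,d,G,H,I], logical=[H,I,A,B,C,E,D,d,G]
After op 5 (rotate(-3)): offset=4, physical=[A,B,C,E,D,d,G,H,I], logical=[D,d,G,H,I,A,B,C,E]
After op 6 (replace(0, 'a')): offset=4, physical=[A,B,C,E,a,d,G,H,I], logical=[a,d,G,H,I,A,B,C,E]

Answer: a,d,G,H,I,A,B,C,E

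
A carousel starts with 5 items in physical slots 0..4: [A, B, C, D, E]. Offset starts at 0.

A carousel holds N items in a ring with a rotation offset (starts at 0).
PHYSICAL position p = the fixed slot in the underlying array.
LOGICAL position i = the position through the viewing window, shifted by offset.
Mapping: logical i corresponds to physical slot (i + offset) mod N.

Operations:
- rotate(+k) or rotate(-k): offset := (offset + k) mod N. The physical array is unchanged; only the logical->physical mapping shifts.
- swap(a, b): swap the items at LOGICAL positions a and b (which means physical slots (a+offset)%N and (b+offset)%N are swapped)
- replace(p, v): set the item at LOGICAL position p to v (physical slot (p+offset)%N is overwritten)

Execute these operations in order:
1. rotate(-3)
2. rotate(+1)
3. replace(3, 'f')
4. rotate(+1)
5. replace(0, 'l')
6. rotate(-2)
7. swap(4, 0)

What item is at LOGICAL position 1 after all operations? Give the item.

Answer: D

Derivation:
After op 1 (rotate(-3)): offset=2, physical=[A,B,C,D,E], logical=[C,D,E,A,B]
After op 2 (rotate(+1)): offset=3, physical=[A,B,C,D,E], logical=[D,E,A,B,C]
After op 3 (replace(3, 'f')): offset=3, physical=[A,f,C,D,E], logical=[D,E,A,f,C]
After op 4 (rotate(+1)): offset=4, physical=[A,f,C,D,E], logical=[E,A,f,C,D]
After op 5 (replace(0, 'l')): offset=4, physical=[A,f,C,D,l], logical=[l,A,f,C,D]
After op 6 (rotate(-2)): offset=2, physical=[A,f,C,D,l], logical=[C,D,l,A,f]
After op 7 (swap(4, 0)): offset=2, physical=[A,C,f,D,l], logical=[f,D,l,A,C]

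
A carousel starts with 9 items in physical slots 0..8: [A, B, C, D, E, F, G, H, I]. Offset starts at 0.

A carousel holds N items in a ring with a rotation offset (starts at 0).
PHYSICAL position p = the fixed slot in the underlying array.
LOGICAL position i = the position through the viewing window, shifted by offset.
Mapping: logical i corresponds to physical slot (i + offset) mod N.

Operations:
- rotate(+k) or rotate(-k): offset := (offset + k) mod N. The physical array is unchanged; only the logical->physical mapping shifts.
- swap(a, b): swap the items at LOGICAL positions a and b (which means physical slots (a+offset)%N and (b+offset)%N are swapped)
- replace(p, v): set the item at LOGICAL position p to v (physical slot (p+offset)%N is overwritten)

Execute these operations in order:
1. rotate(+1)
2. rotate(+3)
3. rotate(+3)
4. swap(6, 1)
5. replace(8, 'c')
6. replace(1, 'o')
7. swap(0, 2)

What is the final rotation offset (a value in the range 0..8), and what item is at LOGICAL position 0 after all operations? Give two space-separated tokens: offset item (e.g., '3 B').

Answer: 7 A

Derivation:
After op 1 (rotate(+1)): offset=1, physical=[A,B,C,D,E,F,G,H,I], logical=[B,C,D,E,F,G,H,I,A]
After op 2 (rotate(+3)): offset=4, physical=[A,B,C,D,E,F,G,H,I], logical=[E,F,G,H,I,A,B,C,D]
After op 3 (rotate(+3)): offset=7, physical=[A,B,C,D,E,F,G,H,I], logical=[H,I,A,B,C,D,E,F,G]
After op 4 (swap(6, 1)): offset=7, physical=[A,B,C,D,I,F,G,H,E], logical=[H,E,A,B,C,D,I,F,G]
After op 5 (replace(8, 'c')): offset=7, physical=[A,B,C,D,I,F,c,H,E], logical=[H,E,A,B,C,D,I,F,c]
After op 6 (replace(1, 'o')): offset=7, physical=[A,B,C,D,I,F,c,H,o], logical=[H,o,A,B,C,D,I,F,c]
After op 7 (swap(0, 2)): offset=7, physical=[H,B,C,D,I,F,c,A,o], logical=[A,o,H,B,C,D,I,F,c]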